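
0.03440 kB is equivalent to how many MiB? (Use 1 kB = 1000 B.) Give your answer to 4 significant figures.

1 kilobyte = 0.000953674 MiB.
Thus 0.03440 × 0.000953674 ≈ 3.281 × 10^-5 MiB.

3.281 × 10^-5 MiB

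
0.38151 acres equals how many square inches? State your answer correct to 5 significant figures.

2.3931 × 10^6 in²

1 acre = 6.27264 × 10^6 in².
Thus 0.38151 × 6.27264 × 10^6 ≈ 2.3931 × 10^6 in².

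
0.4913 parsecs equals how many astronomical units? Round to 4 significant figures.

101300 au

1 pc = 206265 astronomical units.
So 0.4913 × 206265 ≈ 101300 au.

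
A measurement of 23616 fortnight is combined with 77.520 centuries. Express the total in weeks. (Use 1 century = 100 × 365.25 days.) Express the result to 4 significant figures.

451700 wk

23616 fortnight = 47232.0 wk and 77.520 century = 404488 wk.
47232.0 + 404488 ≈ 451700 wk.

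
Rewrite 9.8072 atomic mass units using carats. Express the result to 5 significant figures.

8.1426 × 10^-23 carats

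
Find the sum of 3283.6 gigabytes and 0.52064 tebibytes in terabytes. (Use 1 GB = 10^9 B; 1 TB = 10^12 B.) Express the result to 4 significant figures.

3283.6 GB = 3.28360 TB and 0.52064 TiB = 0.572450 TB.
3.28360 + 0.572450 ≈ 3.856 TB.

3.856 TB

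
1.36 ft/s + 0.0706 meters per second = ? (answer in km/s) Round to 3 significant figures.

0.000485 km/s

1.36 ft/s = 0.000414528 km/s and 0.0706 m/s = 7.06000 × 10^-5 km/s.
0.000414528 + 7.06000 × 10^-5 ≈ 0.000485 km/s.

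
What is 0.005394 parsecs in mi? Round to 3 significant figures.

1.03e+11 mi

1 parsec = 1.91735e+13 mi.
Then 0.005394 × 1.91735e+13 ≈ 1.03e+11 mi.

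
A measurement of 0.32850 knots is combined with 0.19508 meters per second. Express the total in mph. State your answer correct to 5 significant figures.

0.32850 kn = 0.378031 mph and 0.19508 m/s = 0.436382 mph.
0.378031 + 0.436382 ≈ 0.81441 mph.

0.81441 mph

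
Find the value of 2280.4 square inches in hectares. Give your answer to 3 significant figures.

1 in² = 6.45160e-8 ha.
Then 2280.4 × 6.45160e-8 ≈ 0.000147 ha.

0.000147 ha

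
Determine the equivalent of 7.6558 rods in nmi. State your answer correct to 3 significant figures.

1 rod = 0.00271555 nautical miles.
So 7.6558 × 0.00271555 ≈ 0.0208 nmi.

0.0208 nmi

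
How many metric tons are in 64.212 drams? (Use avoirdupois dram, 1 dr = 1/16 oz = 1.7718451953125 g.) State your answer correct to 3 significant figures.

0.000114 metric tons

1 dr = 1.77185e-6 t.
Then 64.212 × 1.77185e-6 ≈ 0.000114 t.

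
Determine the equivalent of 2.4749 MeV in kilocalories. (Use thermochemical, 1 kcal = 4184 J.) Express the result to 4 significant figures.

1 MeV = 3.82929e-17 kcal.
So 2.4749 × 3.82929e-17 ≈ 9.477e-17 kcal.

9.477e-17 kilocalories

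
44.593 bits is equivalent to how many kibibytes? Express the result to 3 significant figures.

0.00544 KiB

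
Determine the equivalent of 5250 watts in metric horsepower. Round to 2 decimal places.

7.14 PS

1 watt = 0.00135962 metric horsepower.
Then 5250 × 0.00135962 ≈ 7.14 PS.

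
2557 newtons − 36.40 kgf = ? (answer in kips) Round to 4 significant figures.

0.4946 kips

2557 N = 0.574836 kip and 36.40 kgf = 0.0802483 kip.
0.574836 − 0.0802483 ≈ 0.4946 kip.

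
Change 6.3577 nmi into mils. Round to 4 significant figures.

4.636 × 10^8 mil

1 nautical mile = 7.29134 × 10^7 mil.
Thus 6.3577 × 7.29134 × 10^7 ≈ 4.636 × 10^8 mil.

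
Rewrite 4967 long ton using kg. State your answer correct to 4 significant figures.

5.047e+6 kilograms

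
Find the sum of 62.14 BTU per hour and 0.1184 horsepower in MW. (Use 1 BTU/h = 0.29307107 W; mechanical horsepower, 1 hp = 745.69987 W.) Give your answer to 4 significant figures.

0.0001065 megawatts

62.14 BTU/h = 1.82114e-5 MW and 0.1184 hp = 8.82909e-5 MW.
1.82114e-5 + 8.82909e-5 ≈ 0.0001065 MW.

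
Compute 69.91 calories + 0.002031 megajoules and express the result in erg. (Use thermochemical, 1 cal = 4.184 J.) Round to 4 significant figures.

69.91 cal = 2.92503 × 10^9 erg and 0.002031 MJ = 2.03100 × 10^10 erg.
2.92503 × 10^9 + 2.03100 × 10^10 ≈ 2.324 × 10^10 erg.

2.324 × 10^10 erg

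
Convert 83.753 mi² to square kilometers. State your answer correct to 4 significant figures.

1 square mile = 2.58999 square kilometers.
83.753 × 2.58999 ≈ 216.9 km².

216.9 km²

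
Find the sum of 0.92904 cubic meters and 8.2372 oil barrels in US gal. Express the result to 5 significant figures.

591.39 US gallons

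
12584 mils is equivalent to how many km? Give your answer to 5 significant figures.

1 mil = 2.54000 × 10^-8 kilometers.
So 12584 × 2.54000 × 10^-8 ≈ 0.00031963 km.

0.00031963 kilometers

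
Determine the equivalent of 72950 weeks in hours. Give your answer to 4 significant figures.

1 week = 168.000 hours.
72950 × 168.000 ≈ 1.226e+7 h.

1.226e+7 h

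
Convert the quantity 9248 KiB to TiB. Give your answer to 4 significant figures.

8.613 × 10^-6 tebibytes

1 KiB = 9.31323 × 10^-10 tebibytes.
Thus 9248 × 9.31323 × 10^-10 ≈ 8.613 × 10^-6 TiB.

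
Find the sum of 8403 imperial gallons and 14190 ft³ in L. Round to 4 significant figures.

440000 L

8403 imp gal = 38200.8 L and 14190 ft³ = 401816 L.
38200.8 + 401816 ≈ 440000 L.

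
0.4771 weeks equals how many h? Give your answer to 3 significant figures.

80.2 h

1 week = 168.000 hours.
Then 0.4771 × 168.000 ≈ 80.2 h.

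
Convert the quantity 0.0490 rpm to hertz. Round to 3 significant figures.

1 rpm = 0.0166667 hertz.
0.0490 × 0.0166667 ≈ 0.000817 Hz.

0.000817 Hz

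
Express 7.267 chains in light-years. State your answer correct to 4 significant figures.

1.545e-14 ly

1 chain = 2.12635e-15 light-years.
7.267 × 2.12635e-15 ≈ 1.545e-14 ly.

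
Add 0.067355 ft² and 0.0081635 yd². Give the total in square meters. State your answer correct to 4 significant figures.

0.01308 square meters

0.067355 ft² = 0.00625748 m² and 0.0081635 yd² = 0.00682573 m².
0.00625748 + 0.00682573 ≈ 0.01308 m².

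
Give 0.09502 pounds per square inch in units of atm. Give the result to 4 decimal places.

0.0065 atmospheres

1 pound per square inch = 0.0680460 atmospheres.
Then 0.09502 × 0.0680460 ≈ 0.0065 atm.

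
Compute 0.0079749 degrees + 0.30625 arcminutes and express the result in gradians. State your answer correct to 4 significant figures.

0.01453 grad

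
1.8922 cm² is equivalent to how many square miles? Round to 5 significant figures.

1 square centimeter = 3.86102 × 10^-11 mi².
1.8922 × 3.86102 × 10^-11 ≈ 7.3058 × 10^-11 mi².

7.3058 × 10^-11 mi²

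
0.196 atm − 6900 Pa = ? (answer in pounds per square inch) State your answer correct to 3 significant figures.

1.88 psi

0.196 atm = 2.88041 psi and 6900 Pa = 1.00076 psi.
2.88041 − 1.00076 ≈ 1.88 psi.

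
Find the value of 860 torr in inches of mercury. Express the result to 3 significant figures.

1 torr = 0.0393701 inHg.
So 860 × 0.0393701 ≈ 33.9 inHg.

33.9 inches of mercury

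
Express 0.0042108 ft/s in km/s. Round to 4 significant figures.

1 ft/s = 0.000304800 km/s.
Thus 0.0042108 × 0.000304800 ≈ 1.283 × 10^-6 km/s.

1.283 × 10^-6 kilometers per second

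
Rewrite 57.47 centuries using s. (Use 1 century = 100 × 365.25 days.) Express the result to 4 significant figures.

1 century = 3.15576 × 10^9 s.
Thus 57.47 × 3.15576 × 10^9 ≈ 1.814 × 10^11 s.

1.814 × 10^11 s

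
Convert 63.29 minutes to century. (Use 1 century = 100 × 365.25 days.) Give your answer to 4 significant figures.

1 min = 1.90129e-8 century.
Thus 63.29 × 1.90129e-8 ≈ 1.203e-6 century.

1.203e-6 century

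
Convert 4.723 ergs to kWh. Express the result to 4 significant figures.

1 erg = 2.77778 × 10^-14 kWh.
Thus 4.723 × 2.77778 × 10^-14 ≈ 1.312 × 10^-13 kWh.

1.312 × 10^-13 kilowatt-hours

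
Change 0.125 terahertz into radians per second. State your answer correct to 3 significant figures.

7.85 × 10^11 rad/s

1 terahertz = 6.28319 × 10^12 radians per second.
Then 0.125 × 6.28319 × 10^12 ≈ 7.85 × 10^11 rad/s.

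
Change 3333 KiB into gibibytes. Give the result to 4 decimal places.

1 kibibyte = 9.53674e-7 gibibytes.
Then 3333 × 9.53674e-7 ≈ 0.0032 GiB.

0.0032 gibibytes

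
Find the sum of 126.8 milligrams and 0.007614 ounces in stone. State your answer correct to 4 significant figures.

126.8 mg = 1.99676 × 10^-5 st and 0.007614 oz = 3.39911 × 10^-5 st.
1.99676 × 10^-5 + 3.39911 × 10^-5 ≈ 5.396 × 10^-5 st.

5.396 × 10^-5 stone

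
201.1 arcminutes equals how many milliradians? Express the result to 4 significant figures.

58.50 milliradians

1 arcmin = 0.290888 mrad.
Then 201.1 × 0.290888 ≈ 58.50 mrad.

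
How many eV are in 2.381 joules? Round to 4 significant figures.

1 joule = 6.24151 × 10^18 eV.
Thus 2.381 × 6.24151 × 10^18 ≈ 1.486 × 10^19 eV.

1.486 × 10^19 eV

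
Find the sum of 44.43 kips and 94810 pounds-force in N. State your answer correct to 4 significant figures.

619400 N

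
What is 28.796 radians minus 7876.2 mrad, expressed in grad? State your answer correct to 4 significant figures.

1332 grad

28.796 rad = 1833.21 grad and 7876.2 mrad = 501.414 grad.
1833.21 − 501.414 ≈ 1332 grad.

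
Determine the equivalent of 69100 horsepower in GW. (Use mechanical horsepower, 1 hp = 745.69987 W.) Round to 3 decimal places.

0.052 GW

1 horsepower = 7.45700 × 10^-7 GW.
Then 69100 × 7.45700 × 10^-7 ≈ 0.052 GW.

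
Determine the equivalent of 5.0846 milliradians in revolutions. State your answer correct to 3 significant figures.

0.000809 rev

1 milliradian = 0.000159155 revolutions.
5.0846 × 0.000159155 ≈ 0.000809 rev.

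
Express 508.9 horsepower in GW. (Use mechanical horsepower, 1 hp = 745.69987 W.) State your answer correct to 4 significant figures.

0.0003795 gigawatts

1 horsepower = 7.45700 × 10^-7 GW.
So 508.9 × 7.45700 × 10^-7 ≈ 0.0003795 GW.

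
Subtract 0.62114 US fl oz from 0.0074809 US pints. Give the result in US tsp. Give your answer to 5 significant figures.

-3.0087 US teaspoons

0.0074809 US pt = 0.718166 US tsp and 0.62114 US fl oz = 3.72684 US tsp.
0.718166 − 3.72684 ≈ -3.0087 US tsp.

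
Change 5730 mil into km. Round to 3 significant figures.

0.000146 km

1 mil = 2.54000 × 10^-8 km.
Thus 5730 × 2.54000 × 10^-8 ≈ 0.000146 km.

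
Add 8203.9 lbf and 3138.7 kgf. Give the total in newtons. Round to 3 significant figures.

8203.9 lbf = 36492.8 N and 3138.7 kgf = 30780.1 N.
36492.8 + 30780.1 ≈ 67300 N.

67300 newtons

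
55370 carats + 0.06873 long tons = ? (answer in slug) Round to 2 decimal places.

55370 ct = 0.758810 slug and 0.06873 long ton = 4.78507 slug.
0.758810 + 4.78507 ≈ 5.54 slug.

5.54 slug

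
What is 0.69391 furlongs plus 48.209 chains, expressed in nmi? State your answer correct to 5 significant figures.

0.59903 nmi

0.69391 furlong = 0.0753739 nmi and 48.209 chain = 0.523656 nmi.
0.0753739 + 0.523656 ≈ 0.59903 nmi.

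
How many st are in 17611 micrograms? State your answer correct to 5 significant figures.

2.7733 × 10^-6 stone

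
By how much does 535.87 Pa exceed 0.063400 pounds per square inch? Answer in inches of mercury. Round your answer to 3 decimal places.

535.87 Pa = 0.158242 inHg and 0.063400 psi = 0.129084 inHg.
0.158242 − 0.129084 ≈ 0.029 inHg.

0.029 inHg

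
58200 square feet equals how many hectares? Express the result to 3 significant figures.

0.541 ha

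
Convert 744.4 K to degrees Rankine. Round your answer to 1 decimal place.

1339.9 degrees Rankine

°R = K × 9/5.
Applying the formula gives 1339.9 °R.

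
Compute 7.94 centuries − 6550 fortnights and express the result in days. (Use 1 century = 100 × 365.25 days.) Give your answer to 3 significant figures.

7.94 century = 290008.5 d and 6550 fortnight = 91700.00 d.
290008.5 − 91700.00 ≈ 198000 d.

198000 d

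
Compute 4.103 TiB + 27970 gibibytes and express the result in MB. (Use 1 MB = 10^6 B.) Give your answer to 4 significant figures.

4.103 TiB = 4.51130 × 10^6 MB and 27970 GiB = 3.00326 × 10^7 MB.
4.51130 × 10^6 + 3.00326 × 10^7 ≈ 3.454 × 10^7 MB.

3.454 × 10^7 megabytes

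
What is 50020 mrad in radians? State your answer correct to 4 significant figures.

50.02 rad

1 mrad = 0.00100000 radians.
So 50020 × 0.00100000 ≈ 50.02 rad.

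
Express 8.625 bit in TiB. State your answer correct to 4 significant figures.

9.805 × 10^-13 TiB

1 bit = 1.136868 × 10^-13 TiB.
8.625 × 1.136868 × 10^-13 ≈ 9.805 × 10^-13 TiB.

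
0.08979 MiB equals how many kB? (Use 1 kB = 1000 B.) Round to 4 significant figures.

94.15 kB

1 MiB = 1048.58 kB.
0.08979 × 1048.58 ≈ 94.15 kB.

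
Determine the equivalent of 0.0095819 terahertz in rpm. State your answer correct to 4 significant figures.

1 THz = 6.00000e+13 rpm.
Then 0.0095819 × 6.00000e+13 ≈ 5.749e+11 rpm.

5.749e+11 revolutions per minute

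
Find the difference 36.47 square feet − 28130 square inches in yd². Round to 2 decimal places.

-17.65 square yards

36.47 ft² = 4.05222 yd² and 28130 in² = 21.7052 yd².
4.05222 − 21.7052 ≈ -17.65 yd².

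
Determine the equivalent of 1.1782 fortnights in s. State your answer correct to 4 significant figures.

1.425e+6 seconds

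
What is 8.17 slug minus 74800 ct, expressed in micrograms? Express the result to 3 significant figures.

8.17 slug = 1.19232 × 10^11 μg and 74800 ct = 1.49600 × 10^10 μg.
1.19232 × 10^11 − 1.49600 × 10^10 ≈ 1.04 × 10^11 μg.

1.04 × 10^11 μg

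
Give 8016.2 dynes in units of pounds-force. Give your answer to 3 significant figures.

1 dyne = 2.24809 × 10^-6 lbf.
8016.2 × 2.24809 × 10^-6 ≈ 0.0180 lbf.

0.0180 lbf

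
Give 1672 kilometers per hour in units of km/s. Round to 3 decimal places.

0.464 km/s

1 km/h = 0.000277778 km/s.
Thus 1672 × 0.000277778 ≈ 0.464 km/s.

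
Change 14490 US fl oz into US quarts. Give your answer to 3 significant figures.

453 US qt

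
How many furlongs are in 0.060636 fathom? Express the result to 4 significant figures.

0.0005512 furlong

1 fathom = 0.00909091 furlongs.
Thus 0.060636 × 0.00909091 ≈ 0.0005512 furlong.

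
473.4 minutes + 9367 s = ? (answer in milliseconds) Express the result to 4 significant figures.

3.777 × 10^7 ms

473.4 min = 2.84040 × 10^7 ms and 9367 s = 9.36700 × 10^6 ms.
2.84040 × 10^7 + 9.36700 × 10^6 ≈ 3.777 × 10^7 ms.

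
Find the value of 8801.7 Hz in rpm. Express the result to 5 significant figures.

1 hertz = 60.0000 rpm.
Then 8801.7 × 60.0000 ≈ 528100 rpm.

528100 rpm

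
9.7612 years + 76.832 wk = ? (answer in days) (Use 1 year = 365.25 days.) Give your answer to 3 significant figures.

9.7612 yr = 3565.28 d and 76.832 wk = 537.824 d.
3565.28 + 537.824 ≈ 4100 d.

4100 d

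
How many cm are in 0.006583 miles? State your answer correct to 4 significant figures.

1 mi = 160934 centimeters.
Then 0.006583 × 160934 ≈ 1059 cm.

1059 centimeters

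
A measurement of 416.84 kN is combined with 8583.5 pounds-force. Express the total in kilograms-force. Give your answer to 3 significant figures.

46400 kilograms-force

416.84 kN = 42505.9 kgf and 8583.5 lbf = 3893.41 kgf.
42505.9 + 3893.41 ≈ 46400 kgf.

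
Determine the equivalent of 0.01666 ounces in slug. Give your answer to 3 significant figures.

3.24 × 10^-5 slugs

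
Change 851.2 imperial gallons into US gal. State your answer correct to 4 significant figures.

1022 US gal

1 imperial gallon = 1.20095 US gallons.
851.2 × 1.20095 ≈ 1022 US gal.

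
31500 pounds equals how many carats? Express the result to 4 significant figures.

1 lb = 2267.96 ct.
So 31500 × 2267.96 ≈ 7.144e+7 ct.

7.144e+7 carats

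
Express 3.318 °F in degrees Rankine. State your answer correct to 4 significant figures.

463.0 °R

°R = °F + 459.67.
Applying the formula gives 463.0 °R.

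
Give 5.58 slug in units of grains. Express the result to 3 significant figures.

1.26 × 10^6 gr

1 slug = 225218 grains.
5.58 × 225218 ≈ 1.26 × 10^6 gr.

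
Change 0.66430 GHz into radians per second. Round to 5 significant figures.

1 gigahertz = 6.28319e+9 radians per second.
Then 0.66430 × 6.28319e+9 ≈ 4.1739e+9 rad/s.

4.1739e+9 radians per second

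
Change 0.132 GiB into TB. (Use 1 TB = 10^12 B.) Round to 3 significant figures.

0.000142 terabytes

1 gibibyte = 0.00107374 terabytes.
Thus 0.132 × 0.00107374 ≈ 0.000142 TB.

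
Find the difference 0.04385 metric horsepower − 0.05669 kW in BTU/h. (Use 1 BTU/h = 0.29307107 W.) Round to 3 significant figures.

0.04385 PS = 110.047 BTU/h and 0.05669 kW = 193.434 BTU/h.
110.047 − 193.434 ≈ -83.4 BTU/h.

-83.4 BTU/h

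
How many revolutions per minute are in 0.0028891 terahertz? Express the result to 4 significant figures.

1.733 × 10^11 revolutions per minute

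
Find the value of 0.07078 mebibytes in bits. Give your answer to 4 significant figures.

593700 bits

1 MiB = 8.38861 × 10^6 bits.
Thus 0.07078 × 8.38861 × 10^6 ≈ 593700 bit.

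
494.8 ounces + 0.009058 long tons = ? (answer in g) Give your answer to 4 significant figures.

23230 g

494.8 oz = 14027.3 g and 0.009058 long ton = 9203.35 g.
14027.3 + 9203.35 ≈ 23230 g.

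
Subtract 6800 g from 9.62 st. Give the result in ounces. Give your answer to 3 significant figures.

9.62 st = 2154.88 oz and 6800 g = 239.863 oz.
2154.88 − 239.863 ≈ 1920 oz.

1920 oz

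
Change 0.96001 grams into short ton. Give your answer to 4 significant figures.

1.058 × 10^-6 short tons

1 g = 1.10231 × 10^-6 short tons.
Thus 0.96001 × 1.10231 × 10^-6 ≈ 1.058 × 10^-6 short ton.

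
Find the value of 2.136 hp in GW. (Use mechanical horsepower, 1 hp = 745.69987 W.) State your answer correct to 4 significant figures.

1.593 × 10^-6 gigawatts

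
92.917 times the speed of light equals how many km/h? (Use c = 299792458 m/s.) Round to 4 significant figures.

1.003 × 10^11 km/h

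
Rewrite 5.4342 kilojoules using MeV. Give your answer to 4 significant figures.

3.392 × 10^16 MeV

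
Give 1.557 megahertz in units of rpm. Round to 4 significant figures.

1 MHz = 6.00000 × 10^7 revolutions per minute.
1.557 × 6.00000 × 10^7 ≈ 9.342 × 10^7 rpm.

9.342 × 10^7 rpm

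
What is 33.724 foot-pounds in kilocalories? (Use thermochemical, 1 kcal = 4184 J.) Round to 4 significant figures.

1 foot-pound = 0.000324048 kilocalories.
So 33.724 × 0.000324048 ≈ 0.01093 kcal.

0.01093 kcal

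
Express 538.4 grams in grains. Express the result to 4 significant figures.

8309 grains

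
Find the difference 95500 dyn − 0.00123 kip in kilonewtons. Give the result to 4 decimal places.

95500 dyn = 0.000955000 kN and 0.00123 kip = 0.00547131 kN.
0.000955000 − 0.00547131 ≈ -0.0045 kN.

-0.0045 kilonewtons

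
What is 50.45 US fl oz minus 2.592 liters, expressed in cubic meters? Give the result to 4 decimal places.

-0.0011 cubic meters

50.45 US fl oz = 0.00149198 m³ and 2.592 L = 0.00259200 m³.
0.00149198 − 0.00259200 ≈ -0.0011 m³.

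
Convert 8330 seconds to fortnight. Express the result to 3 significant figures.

1 s = 8.26720 × 10^-7 fortnights.
So 8330 × 8.26720 × 10^-7 ≈ 0.00689 fortnight.

0.00689 fortnight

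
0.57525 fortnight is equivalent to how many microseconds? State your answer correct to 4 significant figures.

1 fortnight = 1.20960 × 10^12 μs.
0.57525 × 1.20960 × 10^12 ≈ 6.958 × 10^11 μs.

6.958 × 10^11 microseconds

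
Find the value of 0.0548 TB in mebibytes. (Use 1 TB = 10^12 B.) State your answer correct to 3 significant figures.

52300 MiB

1 terabyte = 953674 MiB.
0.0548 × 953674 ≈ 52300 MiB.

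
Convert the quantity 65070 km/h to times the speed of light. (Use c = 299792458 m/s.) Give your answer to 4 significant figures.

1 kilometer per hour = 9.26567e-10 times the speed of light.
Thus 65070 × 9.26567e-10 ≈ 6.029e-5 c.

6.029e-5 times the speed of light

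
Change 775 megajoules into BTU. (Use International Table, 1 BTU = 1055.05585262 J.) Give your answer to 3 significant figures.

735000 BTU

1 megajoule = 947.817 BTU.
775 × 947.817 ≈ 735000 BTU.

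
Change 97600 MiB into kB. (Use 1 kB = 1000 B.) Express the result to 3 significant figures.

1.02 × 10^8 kB

1 mebibyte = 1048.58 kB.
So 97600 × 1048.58 ≈ 1.02 × 10^8 kB.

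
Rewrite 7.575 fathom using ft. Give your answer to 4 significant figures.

1 fathom = 6.00000 ft.
Then 7.575 × 6.00000 ≈ 45.45 ft.

45.45 ft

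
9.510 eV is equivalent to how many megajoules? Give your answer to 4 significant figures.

1.524 × 10^-24 megajoules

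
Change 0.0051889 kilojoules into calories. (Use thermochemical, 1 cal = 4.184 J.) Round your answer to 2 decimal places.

1.24 calories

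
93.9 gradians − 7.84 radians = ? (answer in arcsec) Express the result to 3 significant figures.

93.9 grad = 304236 arcsec and 7.84 rad = 1.61712e+6 arcsec.
304236 − 1.61712e+6 ≈ -1.31e+6 arcsec.

-1.31e+6 arcsec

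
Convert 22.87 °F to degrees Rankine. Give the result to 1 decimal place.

482.5 °R

°R = °F + 459.67.
Applying the formula gives 482.5 °R.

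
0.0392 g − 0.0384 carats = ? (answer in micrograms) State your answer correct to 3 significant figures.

31500 micrograms

0.0392 g = 39200.0 μg and 0.0384 ct = 7680.00 μg.
39200.0 − 7680.00 ≈ 31500 μg.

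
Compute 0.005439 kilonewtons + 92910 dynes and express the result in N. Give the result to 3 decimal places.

6.368 N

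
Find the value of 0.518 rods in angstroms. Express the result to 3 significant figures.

1 rod = 5.02920e+10 Å.
Then 0.518 × 5.02920e+10 ≈ 2.61e+10 Å.

2.61e+10 Å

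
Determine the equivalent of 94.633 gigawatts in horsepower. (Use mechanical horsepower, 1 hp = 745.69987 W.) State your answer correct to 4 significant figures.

1.269 × 10^8 hp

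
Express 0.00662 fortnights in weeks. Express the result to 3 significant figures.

1 fortnight = 2.00000 weeks.
So 0.00662 × 2.00000 ≈ 0.0132 wk.

0.0132 wk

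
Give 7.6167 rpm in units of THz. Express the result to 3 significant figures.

1.27 × 10^-13 terahertz

1 revolution per minute = 1.66667 × 10^-14 terahertz.
So 7.6167 × 1.66667 × 10^-14 ≈ 1.27 × 10^-13 THz.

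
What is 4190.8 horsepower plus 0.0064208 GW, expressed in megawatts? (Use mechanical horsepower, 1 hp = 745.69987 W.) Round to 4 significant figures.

9.546 MW

4190.8 hp = 3.12508 MW and 0.0064208 GW = 6.42080 MW.
3.12508 + 6.42080 ≈ 9.546 MW.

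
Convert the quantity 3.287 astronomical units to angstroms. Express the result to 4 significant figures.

1 au = 1.49598e+21 angstroms.
Thus 3.287 × 1.49598e+21 ≈ 4.917e+21 Å.

4.917e+21 Å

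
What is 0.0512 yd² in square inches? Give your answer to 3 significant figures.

1 square yard = 1296.00 in².
Then 0.0512 × 1296.00 ≈ 66.4 in².

66.4 in²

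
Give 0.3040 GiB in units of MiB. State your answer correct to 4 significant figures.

1 GiB = 1024.00 MiB.
So 0.3040 × 1024.00 ≈ 311.3 MiB.

311.3 MiB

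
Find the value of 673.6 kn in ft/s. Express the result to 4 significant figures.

1137 ft/s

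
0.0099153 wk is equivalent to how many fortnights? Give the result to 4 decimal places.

1 wk = 0.500000 fortnight.
Thus 0.0099153 × 0.500000 ≈ 0.0050 fortnight.

0.0050 fortnights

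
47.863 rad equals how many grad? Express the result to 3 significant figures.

1 radian = 63.6620 grad.
47.863 × 63.6620 ≈ 3050 grad.

3050 grad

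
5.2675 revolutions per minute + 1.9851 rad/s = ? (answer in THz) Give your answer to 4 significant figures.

5.2675 rpm = 8.77917 × 10^-14 THz and 1.9851 rad/s = 3.15938 × 10^-13 THz.
8.77917 × 10^-14 + 3.15938 × 10^-13 ≈ 4.037 × 10^-13 THz.

4.037 × 10^-13 terahertz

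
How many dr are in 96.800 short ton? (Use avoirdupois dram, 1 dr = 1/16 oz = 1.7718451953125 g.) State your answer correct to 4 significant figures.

1 short ton = 512000 dr.
Thus 96.800 × 512000 ≈ 4.956e+7 dr.

4.956e+7 drams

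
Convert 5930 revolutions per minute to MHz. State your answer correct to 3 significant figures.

1 rpm = 1.66667 × 10^-8 megahertz.
Then 5930 × 1.66667 × 10^-8 ≈ 9.88 × 10^-5 MHz.

9.88 × 10^-5 MHz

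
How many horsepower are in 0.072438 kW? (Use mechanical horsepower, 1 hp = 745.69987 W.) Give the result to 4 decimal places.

0.0971 horsepower

1 kilowatt = 1.34102 horsepower.
Then 0.072438 × 1.34102 ≈ 0.0971 hp.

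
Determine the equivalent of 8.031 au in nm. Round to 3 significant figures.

1 au = 1.49598 × 10^20 nm.
Thus 8.031 × 1.49598 × 10^20 ≈ 1.20 × 10^21 nm.

1.20 × 10^21 nanometers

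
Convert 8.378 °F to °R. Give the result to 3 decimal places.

°R = °F + 459.67.
Applying the formula gives 468.048 °R.

468.048 °R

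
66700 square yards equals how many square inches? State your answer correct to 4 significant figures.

1 yd² = 1296.00 square inches.
So 66700 × 1296.00 ≈ 8.644 × 10^7 in².

8.644 × 10^7 in²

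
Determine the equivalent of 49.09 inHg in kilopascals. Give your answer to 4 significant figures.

166.2 kilopascals

1 inch of mercury = 3.38639 kPa.
So 49.09 × 3.38639 ≈ 166.2 kPa.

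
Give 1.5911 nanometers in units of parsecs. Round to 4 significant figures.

1 nm = 3.24078 × 10^-26 parsecs.
Thus 1.5911 × 3.24078 × 10^-26 ≈ 5.156 × 10^-26 pc.

5.156 × 10^-26 pc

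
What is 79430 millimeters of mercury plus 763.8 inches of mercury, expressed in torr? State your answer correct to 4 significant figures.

98830 torr

79430 mmHg = 79430.0 torr and 763.8 inHg = 19400.5 torr.
79430.0 + 19400.5 ≈ 98830 torr.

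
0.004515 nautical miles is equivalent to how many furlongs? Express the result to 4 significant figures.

0.04157 furlongs

1 nautical mile = 9.20624 furlongs.
Thus 0.004515 × 9.20624 ≈ 0.04157 furlong.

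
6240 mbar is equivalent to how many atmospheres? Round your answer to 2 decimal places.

1 mbar = 0.000986923 atm.
So 6240 × 0.000986923 ≈ 6.16 atm.

6.16 atmospheres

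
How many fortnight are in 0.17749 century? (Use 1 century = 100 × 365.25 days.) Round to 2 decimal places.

463.06 fortnight

1 century = 2608.93 fortnight.
Thus 0.17749 × 2608.93 ≈ 463.06 fortnight.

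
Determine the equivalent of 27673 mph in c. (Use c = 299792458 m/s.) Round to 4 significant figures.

1 mile per hour = 1.491165 × 10^-9 c.
Thus 27673 × 1.491165 × 10^-9 ≈ 4.127 × 10^-5 c.

4.127 × 10^-5 c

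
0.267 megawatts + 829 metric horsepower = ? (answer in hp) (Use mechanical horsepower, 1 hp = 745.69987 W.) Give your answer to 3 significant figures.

1180 hp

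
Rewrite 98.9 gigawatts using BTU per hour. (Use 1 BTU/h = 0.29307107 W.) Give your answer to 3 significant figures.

3.37e+11 BTU/h

1 gigawatt = 3.41214e+9 BTU per hour.
Then 98.9 × 3.41214e+9 ≈ 3.37e+11 BTU/h.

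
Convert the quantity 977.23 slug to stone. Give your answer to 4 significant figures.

2246 stone

1 slug = 2.29815 stone.
Then 977.23 × 2.29815 ≈ 2246 st.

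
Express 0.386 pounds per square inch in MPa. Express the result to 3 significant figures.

1 pound per square inch = 0.00689476 MPa.
Thus 0.386 × 0.00689476 ≈ 0.00266 MPa.

0.00266 megapascals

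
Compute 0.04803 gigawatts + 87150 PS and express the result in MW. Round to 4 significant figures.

112.1 MW

0.04803 GW = 48.0300 MW and 87150 PS = 64.0987 MW.
48.0300 + 64.0987 ≈ 112.1 MW.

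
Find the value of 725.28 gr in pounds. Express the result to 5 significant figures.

0.10361 lb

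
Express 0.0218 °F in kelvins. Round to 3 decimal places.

255.384 K

K = (°F + 459.67) × 5/9.
Applying the formula gives 255.384 K.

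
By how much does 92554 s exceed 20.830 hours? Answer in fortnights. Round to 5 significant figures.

92554 s = 0.0765162 fortnight and 20.830 h = 0.0619940 fortnight.
0.0765162 − 0.0619940 ≈ 0.014522 fortnight.

0.014522 fortnight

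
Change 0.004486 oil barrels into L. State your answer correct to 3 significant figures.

1 oil barrel = 158.987 L.
Thus 0.004486 × 158.987 ≈ 0.713 L.

0.713 L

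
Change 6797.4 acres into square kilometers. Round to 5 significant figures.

1 acre = 0.00404686 km².
So 6797.4 × 0.00404686 ≈ 27.508 km².

27.508 square kilometers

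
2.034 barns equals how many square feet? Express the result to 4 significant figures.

1 barn = 1.07639e-27 square feet.
Thus 2.034 × 1.07639e-27 ≈ 2.189e-27 ft².

2.189e-27 ft²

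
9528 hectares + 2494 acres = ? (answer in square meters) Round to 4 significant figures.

1.054 × 10^8 square meters

9528 ha = 9.52800 × 10^7 m² and 2494 acre = 1.00929 × 10^7 m².
9.52800 × 10^7 + 1.00929 × 10^7 ≈ 1.054 × 10^8 m².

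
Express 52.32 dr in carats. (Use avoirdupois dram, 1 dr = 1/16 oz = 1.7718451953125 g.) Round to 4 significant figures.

463.5 ct

1 dram = 8.85923 ct.
So 52.32 × 8.85923 ≈ 463.5 ct.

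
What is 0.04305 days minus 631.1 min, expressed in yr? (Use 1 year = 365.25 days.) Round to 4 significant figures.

0.04305 d = 0.000117864 yr and 631.1 min = 0.00119990 yr.
0.000117864 − 0.00119990 ≈ -0.001082 yr.

-0.001082 years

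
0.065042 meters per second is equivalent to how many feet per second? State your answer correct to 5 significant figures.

0.21339 ft/s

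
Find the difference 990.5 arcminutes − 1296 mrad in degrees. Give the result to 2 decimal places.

-57.75 °

990.5 arcmin = 16.5083 ° and 1296 mrad = 74.2553 °.
16.5083 − 74.2553 ≈ -57.75 °.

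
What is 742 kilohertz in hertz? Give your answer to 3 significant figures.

1 kHz = 1000.00 Hz.
742 × 1000.00 ≈ 742000 Hz.

742000 hertz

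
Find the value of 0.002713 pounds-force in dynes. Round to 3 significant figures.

1210 dyn

1 pound-force = 444822 dyn.
0.002713 × 444822 ≈ 1210 dyn.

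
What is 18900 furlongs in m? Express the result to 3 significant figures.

3.80 × 10^6 m

1 furlong = 201.168 meters.
Then 18900 × 201.168 ≈ 3.80 × 10^6 m.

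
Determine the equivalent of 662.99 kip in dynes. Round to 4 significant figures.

2.949e+11 dynes

1 kip = 4.44822e+8 dyn.
662.99 × 4.44822e+8 ≈ 2.949e+11 dyn.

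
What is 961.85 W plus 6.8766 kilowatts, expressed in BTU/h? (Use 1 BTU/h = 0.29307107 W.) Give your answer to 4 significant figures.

961.85 W = 3281.97 BTU/h and 6.8766 kW = 23463.9 BTU/h.
3281.97 + 23463.9 ≈ 26750 BTU/h.

26750 BTU per hour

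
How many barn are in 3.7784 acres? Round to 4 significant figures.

1.529e+32 barn

1 acre = 4.04686e+31 barn.
Thus 3.7784 × 4.04686e+31 ≈ 1.529e+32 barn.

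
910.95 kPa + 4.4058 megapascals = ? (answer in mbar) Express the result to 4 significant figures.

53170 mbar

910.95 kPa = 9109.50 mbar and 4.4058 MPa = 44058.0 mbar.
9109.50 + 44058.0 ≈ 53170 mbar.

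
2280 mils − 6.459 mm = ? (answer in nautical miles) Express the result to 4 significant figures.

2.778e-5 nmi

2280 mil = 3.12700e-5 nmi and 6.459 mm = 3.48758e-6 nmi.
3.12700e-5 − 3.48758e-6 ≈ 2.778e-5 nmi.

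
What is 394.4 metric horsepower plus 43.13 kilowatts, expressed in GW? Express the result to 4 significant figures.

394.4 PS = 0.000290081 GW and 43.13 kW = 4.31300 × 10^-5 GW.
0.000290081 + 4.31300 × 10^-5 ≈ 0.0003332 GW.

0.0003332 GW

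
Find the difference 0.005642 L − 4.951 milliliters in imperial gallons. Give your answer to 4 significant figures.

0.0001520 imp gal

0.005642 L = 0.00124107 imp gal and 4.951 mL = 0.00108907 imp gal.
0.00124107 − 0.00108907 ≈ 0.0001520 imp gal.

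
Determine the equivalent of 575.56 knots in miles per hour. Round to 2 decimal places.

662.34 miles per hour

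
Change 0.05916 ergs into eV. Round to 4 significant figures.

3.692e+10 eV

1 erg = 6.24151e+11 electronvolts.
So 0.05916 × 6.24151e+11 ≈ 3.692e+10 eV.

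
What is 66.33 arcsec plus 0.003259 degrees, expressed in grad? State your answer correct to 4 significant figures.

0.02409 grad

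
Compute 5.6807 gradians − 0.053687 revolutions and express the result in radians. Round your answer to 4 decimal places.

-0.2481 rad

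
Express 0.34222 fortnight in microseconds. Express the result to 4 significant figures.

1 fortnight = 1.20960e+12 microseconds.
So 0.34222 × 1.20960e+12 ≈ 4.139e+11 μs.

4.139e+11 microseconds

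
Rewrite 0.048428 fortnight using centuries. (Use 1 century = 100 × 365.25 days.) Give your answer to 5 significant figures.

1.8562 × 10^-5 centuries

1 fortnight = 0.000383299 century.
0.048428 × 0.000383299 ≈ 1.8562 × 10^-5 century.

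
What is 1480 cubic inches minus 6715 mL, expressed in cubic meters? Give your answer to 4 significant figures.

0.01754 m³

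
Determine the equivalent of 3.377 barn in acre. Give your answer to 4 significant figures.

1 barn = 2.47105 × 10^-32 acre.
Then 3.377 × 2.47105 × 10^-32 ≈ 8.345 × 10^-32 acre.

8.345 × 10^-32 acre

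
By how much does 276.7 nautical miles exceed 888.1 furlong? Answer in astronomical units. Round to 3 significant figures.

2.23e-6 au

276.7 nmi = 3.42551e-6 au and 888.1 furlong = 1.19425e-6 au.
3.42551e-6 − 1.19425e-6 ≈ 2.23e-6 au.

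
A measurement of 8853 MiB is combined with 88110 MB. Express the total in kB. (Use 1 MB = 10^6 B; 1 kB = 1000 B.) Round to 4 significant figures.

9.739 × 10^7 kB

8853 MiB = 9.28304 × 10^6 kB and 88110 MB = 8.81100 × 10^7 kB.
9.28304 × 10^6 + 8.81100 × 10^7 ≈ 9.739 × 10^7 kB.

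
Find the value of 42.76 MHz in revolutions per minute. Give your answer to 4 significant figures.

1 megahertz = 6.00000 × 10^7 revolutions per minute.
42.76 × 6.00000 × 10^7 ≈ 2.566 × 10^9 rpm.

2.566 × 10^9 revolutions per minute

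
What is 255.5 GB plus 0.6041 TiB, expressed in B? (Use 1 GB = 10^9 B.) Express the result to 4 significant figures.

255.5 GB = 2.55500e+11 B and 0.6041 TiB = 6.64215e+11 B.
2.55500e+11 + 6.64215e+11 ≈ 9.197e+11 B.

9.197e+11 bytes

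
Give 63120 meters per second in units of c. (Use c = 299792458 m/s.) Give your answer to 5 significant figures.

0.00021055 c

1 meter per second = 3.33564e-9 c.
63120 × 3.33564e-9 ≈ 0.00021055 c.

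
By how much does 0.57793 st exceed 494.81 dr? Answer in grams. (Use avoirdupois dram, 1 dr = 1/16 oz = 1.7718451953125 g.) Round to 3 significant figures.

2790 g

0.57793 st = 3670.02 g and 494.81 dr = 876.727 g.
3670.02 − 876.727 ≈ 2790 g.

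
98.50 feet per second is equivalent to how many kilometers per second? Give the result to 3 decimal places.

1 ft/s = 0.000304800 kilometers per second.
Then 98.50 × 0.000304800 ≈ 0.030 km/s.

0.030 km/s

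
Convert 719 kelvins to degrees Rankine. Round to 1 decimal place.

1294.2 °R

°R = K × 9/5.
Applying the formula gives 1294.2 °R.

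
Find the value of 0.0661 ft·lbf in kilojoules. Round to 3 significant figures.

1 foot-pound = 0.00135582 kilojoules.
Thus 0.0661 × 0.00135582 ≈ 8.96e-5 kJ.

8.96e-5 kJ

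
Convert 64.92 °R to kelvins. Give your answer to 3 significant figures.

°R = K × 9/5.
Applying the formula gives 36.1 K.

36.1 K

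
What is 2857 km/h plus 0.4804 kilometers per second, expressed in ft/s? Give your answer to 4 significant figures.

4180 ft/s

2857 km/h = 2603.71 ft/s and 0.4804 km/s = 1576.12 ft/s.
2603.71 + 1576.12 ≈ 4180 ft/s.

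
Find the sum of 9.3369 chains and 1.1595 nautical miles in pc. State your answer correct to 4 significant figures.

7.568 × 10^-14 pc

9.3369 chain = 6.08711 × 10^-15 pc and 1.1595 nmi = 6.95923 × 10^-14 pc.
6.08711 × 10^-15 + 6.95923 × 10^-14 ≈ 7.568 × 10^-14 pc.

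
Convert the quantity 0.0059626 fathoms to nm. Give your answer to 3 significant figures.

1.09 × 10^7 nm

1 fathom = 1.82880 × 10^9 nm.
So 0.0059626 × 1.82880 × 10^9 ≈ 1.09 × 10^7 nm.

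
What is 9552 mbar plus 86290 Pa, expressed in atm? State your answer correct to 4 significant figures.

10.28 atmospheres

9552 mbar = 9.42709 atm and 86290 Pa = 0.851616 atm.
9.42709 + 0.851616 ≈ 10.28 atm.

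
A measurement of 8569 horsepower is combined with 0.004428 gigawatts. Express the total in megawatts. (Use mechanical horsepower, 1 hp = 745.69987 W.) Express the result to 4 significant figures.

10.82 megawatts

8569 hp = 6.38990 MW and 0.004428 GW = 4.42800 MW.
6.38990 + 4.42800 ≈ 10.82 MW.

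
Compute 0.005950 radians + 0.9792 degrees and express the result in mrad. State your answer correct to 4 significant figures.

23.04 milliradians

0.005950 rad = 5.95000 mrad and 0.9792 ° = 17.0903 mrad.
5.95000 + 17.0903 ≈ 23.04 mrad.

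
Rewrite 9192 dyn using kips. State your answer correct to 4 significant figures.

2.066 × 10^-5 kip

1 dyne = 2.24809 × 10^-9 kip.
So 9192 × 2.24809 × 10^-9 ≈ 2.066 × 10^-5 kip.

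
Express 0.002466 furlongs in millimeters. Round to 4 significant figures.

496.1 mm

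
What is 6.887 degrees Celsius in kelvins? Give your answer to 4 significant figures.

280.0 kelvins

K = °C + 273.15.
Applying the formula gives 280.0 K.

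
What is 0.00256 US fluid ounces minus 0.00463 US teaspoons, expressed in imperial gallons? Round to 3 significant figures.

1.16 × 10^-5 imperial gallons

0.00256 US fl oz = 1.66535 × 10^-5 imp gal and 0.00463 US tsp = 5.01990 × 10^-6 imp gal.
1.66535 × 10^-5 − 5.01990 × 10^-6 ≈ 1.16 × 10^-5 imp gal.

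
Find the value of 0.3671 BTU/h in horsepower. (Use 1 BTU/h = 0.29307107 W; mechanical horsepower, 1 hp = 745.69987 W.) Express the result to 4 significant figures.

1 BTU per hour = 0.000393015 horsepower.
0.3671 × 0.000393015 ≈ 0.0001443 hp.

0.0001443 horsepower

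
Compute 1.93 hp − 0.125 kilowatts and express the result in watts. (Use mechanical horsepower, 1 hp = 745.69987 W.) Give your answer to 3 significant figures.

1.93 hp = 1439.20 W and 0.125 kW = 125.000 W.
1439.20 − 125.000 ≈ 1310 W.

1310 watts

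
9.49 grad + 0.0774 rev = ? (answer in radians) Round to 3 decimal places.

9.49 grad = 0.149069 rad and 0.0774 rev = 0.486319 rad.
0.149069 + 0.486319 ≈ 0.635 rad.

0.635 radians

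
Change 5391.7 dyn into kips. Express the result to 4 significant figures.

1.212 × 10^-5 kips

1 dyne = 2.24809 × 10^-9 kips.
5391.7 × 2.24809 × 10^-9 ≈ 1.212 × 10^-5 kip.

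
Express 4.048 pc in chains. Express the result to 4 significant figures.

6.209e+15 chain

1 pc = 1.53388e+15 chains.
So 4.048 × 1.53388e+15 ≈ 6.209e+15 chain.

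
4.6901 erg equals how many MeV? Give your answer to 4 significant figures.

2.927e+6 MeV

1 erg = 624151 megaelectronvolts.
4.6901 × 624151 ≈ 2.927e+6 MeV.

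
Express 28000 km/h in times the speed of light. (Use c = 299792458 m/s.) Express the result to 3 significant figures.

1 kilometer per hour = 9.26567e-10 c.
So 28000 × 9.26567e-10 ≈ 2.59e-5 c.

2.59e-5 c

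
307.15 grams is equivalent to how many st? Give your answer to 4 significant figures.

1 gram = 0.000157473 st.
307.15 × 0.000157473 ≈ 0.04837 st.

0.04837 st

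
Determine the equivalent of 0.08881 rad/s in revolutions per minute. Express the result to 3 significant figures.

1 rad/s = 9.54930 rpm.
Then 0.08881 × 9.54930 ≈ 0.848 rpm.

0.848 rpm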